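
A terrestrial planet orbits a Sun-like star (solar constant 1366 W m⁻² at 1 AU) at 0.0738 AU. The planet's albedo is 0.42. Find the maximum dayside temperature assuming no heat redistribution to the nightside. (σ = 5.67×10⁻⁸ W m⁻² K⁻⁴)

Flux at 0.0738 AU: S = 1366/0.0738² = 2.51×10⁵ W m⁻².
With no redistribution each surface element balances locally: S(1−A) = σT⁴.
T = [2.51×10⁵ × 0.58 / 5.67×10⁻⁸]^(1/4) = (2.57×10¹²)^(1/4) = 1270 K.

T_ss ≈ 1270 K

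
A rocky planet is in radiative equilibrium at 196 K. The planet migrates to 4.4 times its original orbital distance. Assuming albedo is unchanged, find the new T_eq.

T_eq ≈ 93.4 K

T_eq ∝ L^(1/4) · d^(−1/2).
T′ = 196 / 4.4^(1/2) = 93.4 K.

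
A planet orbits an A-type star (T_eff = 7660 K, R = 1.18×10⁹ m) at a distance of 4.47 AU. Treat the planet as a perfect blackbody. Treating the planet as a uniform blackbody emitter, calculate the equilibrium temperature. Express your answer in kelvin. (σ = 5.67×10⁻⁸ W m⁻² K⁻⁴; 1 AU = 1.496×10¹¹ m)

d = 4.47 AU = 6.69×10¹¹ m.
L = 4πR_⋆²σT_⋆⁴ = 4π(1.18×10⁹)² × 5.67×10⁻⁸ × (7660)⁴ = 3.42×10²⁷ W.
S = L/(4πd²) = 608 W m⁻².
Energy balance: absorbed = emitted ⇒ πR²·S(1−A) = 4πR²·σT_eq⁴, so T_eq⁴ = S(1−A)/(4σ).
T_eq = [608 × 1.00 / (4 × 5.67×10⁻⁸)]^(1/4) = (2.68×10⁹)^(1/4) = 228 K.

T_eq ≈ 228 K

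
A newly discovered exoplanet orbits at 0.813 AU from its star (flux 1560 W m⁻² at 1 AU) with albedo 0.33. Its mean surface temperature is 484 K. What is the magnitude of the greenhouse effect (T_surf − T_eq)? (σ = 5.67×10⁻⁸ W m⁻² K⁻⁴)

ΔT ≈ 195.0 K

S = 1560/0.813² = 2360 W m⁻².
T_eq = [S(1−A)/(4σ)]^(1/4) = [2360×0.67/(4×5.67×10⁻⁸)]^(1/4) = 289.0 K.
ΔT = T_surf − T_eq = 484 − 289.0.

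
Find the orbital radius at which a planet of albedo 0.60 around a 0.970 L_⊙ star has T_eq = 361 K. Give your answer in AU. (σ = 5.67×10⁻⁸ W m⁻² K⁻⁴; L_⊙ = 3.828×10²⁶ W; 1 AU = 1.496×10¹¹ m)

L = 0.970 × 3.828×10²⁶ = 3.71×10²⁶ W.
From T_eq⁴ = L(1−A)/(16πσd²): d = √[L(1−A)/(16πσT_eq⁴)].
d = √[3.71×10²⁶ × 0.40 / (16π × 5.67×10⁻⁸ × (361)⁴)] = 5.54×10¹⁰ m = 0.370 AU.

d ≈ 0.370 AU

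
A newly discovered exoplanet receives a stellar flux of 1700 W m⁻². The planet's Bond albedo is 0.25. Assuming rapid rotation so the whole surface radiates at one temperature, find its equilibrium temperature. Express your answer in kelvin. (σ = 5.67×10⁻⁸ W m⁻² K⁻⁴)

Energy balance: absorbed = emitted ⇒ πR²·S(1−A) = 4πR²·σT_eq⁴, so T_eq⁴ = S(1−A)/(4σ).
T_eq = [1700 × 0.75 / (4 × 5.67×10⁻⁸)]^(1/4) = (5.62×10⁹)^(1/4) = 274 K.

T_eq ≈ 274 K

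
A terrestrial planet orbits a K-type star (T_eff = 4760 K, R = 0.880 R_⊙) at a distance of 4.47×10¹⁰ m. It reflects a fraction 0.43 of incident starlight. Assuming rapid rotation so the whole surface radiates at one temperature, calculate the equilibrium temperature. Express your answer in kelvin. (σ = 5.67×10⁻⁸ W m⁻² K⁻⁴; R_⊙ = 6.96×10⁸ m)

T_eq ≈ 342 K

R_⋆ = 0.880 × 6.96×10⁸ = 6.12×10⁸ m.
L = 4πR_⋆²σT_⋆⁴ = 4π(6.12×10⁸)² × 5.67×10⁻⁸ × (4760)⁴ = 1.37×10²⁶ W.
S = L/(4πd²) = 5460 W m⁻².
Energy balance: absorbed = emitted ⇒ πR²·S(1−A) = 4πR²·σT_eq⁴, so T_eq⁴ = S(1−A)/(4σ).
T_eq = [5460 × 0.57 / (4 × 5.67×10⁻⁸)]^(1/4) = (1.37×10¹⁰)^(1/4) = 342 K.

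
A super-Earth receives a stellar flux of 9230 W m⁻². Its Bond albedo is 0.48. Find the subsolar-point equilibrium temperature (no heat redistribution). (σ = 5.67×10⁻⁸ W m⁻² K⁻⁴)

T_ss ≈ 539 K

At the subsolar point the surface absorbs S(1−A) and emits σT⁴ per unit area — no factor of 4, since only the local patch is in balance.
T = [9230 × 0.52 / 5.67×10⁻⁸]^(1/4) = (8.46×10¹⁰)^(1/4) = 539 K.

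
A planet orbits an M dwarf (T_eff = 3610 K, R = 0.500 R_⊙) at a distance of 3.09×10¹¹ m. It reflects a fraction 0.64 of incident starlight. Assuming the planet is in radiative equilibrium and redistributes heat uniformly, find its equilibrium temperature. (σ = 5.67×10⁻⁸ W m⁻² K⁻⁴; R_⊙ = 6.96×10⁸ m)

R_⋆ = 0.500 × 6.96×10⁸ = 3.48×10⁸ m.
L = 4πR_⋆²σT_⋆⁴ = 4π(3.48×10⁸)² × 5.67×10⁻⁸ × (3610)⁴ = 1.47×10²⁵ W.
S = L/(4πd²) = 12.2 W m⁻².
Energy balance: absorbed = emitted ⇒ πR²·S(1−A) = 4πR²·σT_eq⁴, so T_eq⁴ = S(1−A)/(4σ).
T_eq = [12.2 × 0.36 / (4 × 5.67×10⁻⁸)]^(1/4) = (1.94×10⁷)^(1/4) = 66.4 K.

T_eq ≈ 66.4 K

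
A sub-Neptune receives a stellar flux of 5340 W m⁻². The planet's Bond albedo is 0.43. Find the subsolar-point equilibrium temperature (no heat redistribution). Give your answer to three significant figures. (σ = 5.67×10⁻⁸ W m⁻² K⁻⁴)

T_ss ≈ 481 K

At the subsolar point the surface absorbs S(1−A) and emits σT⁴ per unit area — no factor of 4, since only the local patch is in balance.
T = [5340 × 0.57 / 5.67×10⁻⁸]^(1/4) = (5.37×10¹⁰)^(1/4) = 481 K.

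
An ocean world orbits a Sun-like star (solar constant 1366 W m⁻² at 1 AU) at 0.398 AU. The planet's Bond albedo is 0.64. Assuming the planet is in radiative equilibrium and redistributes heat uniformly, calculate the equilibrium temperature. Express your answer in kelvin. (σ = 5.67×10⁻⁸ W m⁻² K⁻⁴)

T_eq ≈ 342 K

Flux at 0.398 AU: S = 1366/0.398² = 8620 W m⁻².
Energy balance: absorbed = emitted ⇒ πR²·S(1−A) = 4πR²·σT_eq⁴, so T_eq⁴ = S(1−A)/(4σ).
T_eq = [8620 × 0.36 / (4 × 5.67×10⁻⁸)]^(1/4) = (1.37×10¹⁰)^(1/4) = 342 K.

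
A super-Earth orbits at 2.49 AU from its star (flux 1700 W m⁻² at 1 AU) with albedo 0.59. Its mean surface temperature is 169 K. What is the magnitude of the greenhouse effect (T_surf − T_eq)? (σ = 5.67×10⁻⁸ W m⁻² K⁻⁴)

S = 1700/2.49² = 274.2 W m⁻².
T_eq = [S(1−A)/(4σ)]^(1/4) = [274.2×0.41/(4×5.67×10⁻⁸)]^(1/4) = 149.2 K.
ΔT = T_surf − T_eq = 169 − 149.2.

ΔT ≈ 19.8 K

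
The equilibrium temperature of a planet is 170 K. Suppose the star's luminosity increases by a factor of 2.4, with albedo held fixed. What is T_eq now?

T_eq ∝ L^(1/4) · d^(−1/2).
T′ = 170 × 2.4^(1/4) = 212 K.

T_eq ≈ 212 K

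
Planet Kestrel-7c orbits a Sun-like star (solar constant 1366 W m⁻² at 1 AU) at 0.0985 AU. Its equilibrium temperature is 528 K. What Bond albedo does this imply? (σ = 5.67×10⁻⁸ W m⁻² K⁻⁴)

Flux at 0.0985 AU: S = 1366/0.0985² = 1.41×10⁵ W m⁻².
From T_eq⁴ = S(1−A)/(4σ): 1−A = 4σT_eq⁴/S.
1−A = 4 × 5.67×10⁻⁸ × (528)⁴ / 1.41×10⁵ = 0.125.

A ≈ 0.87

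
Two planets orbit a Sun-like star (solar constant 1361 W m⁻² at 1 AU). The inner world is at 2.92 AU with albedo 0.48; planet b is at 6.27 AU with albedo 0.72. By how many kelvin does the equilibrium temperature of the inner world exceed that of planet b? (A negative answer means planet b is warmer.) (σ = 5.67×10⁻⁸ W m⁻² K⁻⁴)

ΔT ≈ 57.5 K

T_eq = [S₀(1−A)/(4σd²)]^(1/4), so T ∝ (1−A)^(1/4) / √d.
T₁ = [1361×0.52/(4×5.67×10⁻⁸×2.92²)]^(1/4) = 138.31 K.
T₂ = [1361×0.28/(4×5.67×10⁻⁸×6.27²)]^(1/4) = 80.86 K.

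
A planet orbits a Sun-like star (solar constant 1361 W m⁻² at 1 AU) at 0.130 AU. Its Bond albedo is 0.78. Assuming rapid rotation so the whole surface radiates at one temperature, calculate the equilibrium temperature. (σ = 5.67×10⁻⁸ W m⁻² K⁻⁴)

T_eq ≈ 529 K

Flux at 0.130 AU: S = 1361/0.130² = 8.05×10⁴ W m⁻².
Energy balance: absorbed = emitted ⇒ πR²·S(1−A) = 4πR²·σT_eq⁴, so T_eq⁴ = S(1−A)/(4σ).
T_eq = [8.05×10⁴ × 0.22 / (4 × 5.67×10⁻⁸)]^(1/4) = (7.81×10¹⁰)^(1/4) = 529 K.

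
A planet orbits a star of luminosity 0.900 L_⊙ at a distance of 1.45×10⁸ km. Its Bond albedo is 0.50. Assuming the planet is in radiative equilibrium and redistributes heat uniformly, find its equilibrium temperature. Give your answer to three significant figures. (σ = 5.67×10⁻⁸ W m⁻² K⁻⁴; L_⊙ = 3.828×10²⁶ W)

d = 1.45×10⁸ km = 1.45×10¹¹ m.
L = 0.900 × 3.828×10²⁶ = 3.45×10²⁶ W.
Flux: S = L/(4πd²) = 3.45×10²⁶/(4π×(1.45×10¹¹)²) = 1300 W m⁻².
Energy balance: absorbed = emitted ⇒ πR²·S(1−A) = 4πR²·σT_eq⁴, so T_eq⁴ = S(1−A)/(4σ).
T_eq = [1300 × 0.50 / (4 × 5.67×10⁻⁸)]^(1/4) = (2.87×10⁹)^(1/4) = 232 K.

T_eq ≈ 232 K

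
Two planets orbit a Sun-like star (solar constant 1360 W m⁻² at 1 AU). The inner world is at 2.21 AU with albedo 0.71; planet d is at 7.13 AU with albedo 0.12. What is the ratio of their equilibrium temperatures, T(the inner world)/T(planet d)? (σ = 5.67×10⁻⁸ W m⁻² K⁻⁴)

T₁/T₂ ≈ 1.361

T_eq = [S₀(1−A)/(4σd²)]^(1/4), so T ∝ (1−A)^(1/4) / √d.
T₁ = [1360×0.29/(4×5.67×10⁻⁸×2.21²)]^(1/4) = 137.37 K.
T₂ = [1360×0.88/(4×5.67×10⁻⁸×7.13²)]^(1/4) = 100.94 K.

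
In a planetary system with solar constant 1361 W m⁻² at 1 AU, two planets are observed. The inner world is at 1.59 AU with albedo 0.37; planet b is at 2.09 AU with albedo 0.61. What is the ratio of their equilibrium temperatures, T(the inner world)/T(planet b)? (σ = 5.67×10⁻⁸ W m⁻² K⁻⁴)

T_eq = [S₀(1−A)/(4σd²)]^(1/4), so T ∝ (1−A)^(1/4) / √d.
T₁ = [1361×0.63/(4×5.67×10⁻⁸×1.59²)]^(1/4) = 196.65 K.
T₂ = [1361×0.39/(4×5.67×10⁻⁸×2.09²)]^(1/4) = 152.14 K.

T₁/T₂ ≈ 1.293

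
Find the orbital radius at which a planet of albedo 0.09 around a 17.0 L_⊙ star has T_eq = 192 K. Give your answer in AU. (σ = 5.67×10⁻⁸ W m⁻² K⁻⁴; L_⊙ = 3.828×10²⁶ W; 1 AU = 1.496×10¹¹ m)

L = 17.0 × 3.828×10²⁶ = 6.51×10²⁷ W.
From T_eq⁴ = L(1−A)/(16πσd²): d = √[L(1−A)/(16πσT_eq⁴)].
d = √[6.51×10²⁷ × 0.91 / (16π × 5.67×10⁻⁸ × (192)⁴)] = 1.24×10¹² m = 8.27 AU.

d ≈ 8.27 AU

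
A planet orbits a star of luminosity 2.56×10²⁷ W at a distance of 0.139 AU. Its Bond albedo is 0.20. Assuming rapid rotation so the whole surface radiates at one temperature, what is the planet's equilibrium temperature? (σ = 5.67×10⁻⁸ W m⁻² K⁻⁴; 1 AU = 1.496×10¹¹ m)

d = 0.139 AU = 2.08×10¹⁰ m.
Flux: S = L/(4πd²) = 2.56×10²⁷/(4π×(2.08×10¹⁰)²) = 4.71×10⁵ W m⁻².
Energy balance: absorbed = emitted ⇒ πR²·S(1−A) = 4πR²·σT_eq⁴, so T_eq⁴ = S(1−A)/(4σ).
T_eq = [4.71×10⁵ × 0.80 / (4 × 5.67×10⁻⁸)]^(1/4) = (1.66×10¹²)^(1/4) = 1140 K.

T_eq ≈ 1140 K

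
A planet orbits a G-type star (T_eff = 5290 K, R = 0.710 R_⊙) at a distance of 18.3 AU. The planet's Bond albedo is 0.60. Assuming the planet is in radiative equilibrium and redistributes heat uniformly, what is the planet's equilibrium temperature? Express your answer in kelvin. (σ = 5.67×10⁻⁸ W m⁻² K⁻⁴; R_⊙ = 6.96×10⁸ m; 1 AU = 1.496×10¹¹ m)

R_⋆ = 0.710 × 6.96×10⁸ = 4.94×10⁸ m.
d = 18.3 AU = 2.74×10¹² m.
L = 4πR_⋆²σT_⋆⁴ = 4π(4.94×10⁸)² × 5.67×10⁻⁸ × (5290)⁴ = 1.36×10²⁶ W.
S = L/(4πd²) = 1.45 W m⁻².
Energy balance: absorbed = emitted ⇒ πR²·S(1−A) = 4πR²·σT_eq⁴, so T_eq⁴ = S(1−A)/(4σ).
T_eq = [1.45 × 0.40 / (4 × 5.67×10⁻⁸)]^(1/4) = (2.55×10⁶)^(1/4) = 40.0 K.

T_eq ≈ 40.0 K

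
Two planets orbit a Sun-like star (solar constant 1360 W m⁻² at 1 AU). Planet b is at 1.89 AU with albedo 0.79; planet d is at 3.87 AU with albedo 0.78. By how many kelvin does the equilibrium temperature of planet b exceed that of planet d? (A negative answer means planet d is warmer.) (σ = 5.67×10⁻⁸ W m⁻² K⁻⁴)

T_eq = [S₀(1−A)/(4σd²)]^(1/4), so T ∝ (1−A)^(1/4) / √d.
T₁ = [1360×0.21/(4×5.67×10⁻⁸×1.89²)]^(1/4) = 137.02 K.
T₂ = [1360×0.22/(4×5.67×10⁻⁸×3.87²)]^(1/4) = 96.88 K.

ΔT ≈ 40.1 K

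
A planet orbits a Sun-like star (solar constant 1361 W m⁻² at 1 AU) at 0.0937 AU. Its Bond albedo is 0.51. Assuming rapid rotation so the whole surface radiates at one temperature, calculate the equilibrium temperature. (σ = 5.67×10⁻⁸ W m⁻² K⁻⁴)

Flux at 0.0937 AU: S = 1361/0.0937² = 1.55×10⁵ W m⁻².
Energy balance: absorbed = emitted ⇒ πR²·S(1−A) = 4πR²·σT_eq⁴, so T_eq⁴ = S(1−A)/(4σ).
T_eq = [1.55×10⁵ × 0.49 / (4 × 5.67×10⁻⁸)]^(1/4) = (3.35×10¹¹)^(1/4) = 761 K.

T_eq ≈ 761 K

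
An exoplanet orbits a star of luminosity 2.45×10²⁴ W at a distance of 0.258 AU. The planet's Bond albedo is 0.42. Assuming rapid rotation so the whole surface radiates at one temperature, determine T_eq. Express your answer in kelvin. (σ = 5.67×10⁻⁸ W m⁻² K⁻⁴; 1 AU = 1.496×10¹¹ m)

T_eq ≈ 135 K

d = 0.258 AU = 3.86×10¹⁰ m.
Flux: S = L/(4πd²) = 2.45×10²⁴/(4π×(3.86×10¹⁰)²) = 131 W m⁻².
Energy balance: absorbed = emitted ⇒ πR²·S(1−A) = 4πR²·σT_eq⁴, so T_eq⁴ = S(1−A)/(4σ).
T_eq = [131 × 0.58 / (4 × 5.67×10⁻⁸)]^(1/4) = (3.35×10⁸)^(1/4) = 135 K.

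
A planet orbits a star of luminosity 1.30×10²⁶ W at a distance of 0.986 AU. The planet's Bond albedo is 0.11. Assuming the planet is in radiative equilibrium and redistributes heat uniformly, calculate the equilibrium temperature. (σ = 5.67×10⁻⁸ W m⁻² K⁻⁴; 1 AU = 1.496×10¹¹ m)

d = 0.986 AU = 1.48×10¹¹ m.
Flux: S = L/(4πd²) = 1.30×10²⁶/(4π×(1.48×10¹¹)²) = 475 W m⁻².
Energy balance: absorbed = emitted ⇒ πR²·S(1−A) = 4πR²·σT_eq⁴, so T_eq⁴ = S(1−A)/(4σ).
T_eq = [475 × 0.89 / (4 × 5.67×10⁻⁸)]^(1/4) = (1.87×10⁹)^(1/4) = 208 K.

T_eq ≈ 208 K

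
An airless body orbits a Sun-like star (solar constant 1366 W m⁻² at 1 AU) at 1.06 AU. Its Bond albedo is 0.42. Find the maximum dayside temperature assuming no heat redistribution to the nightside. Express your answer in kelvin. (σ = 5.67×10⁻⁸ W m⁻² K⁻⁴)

T_ss ≈ 334 K

Flux at 1.06 AU: S = 1366/1.06² = 1220 W m⁻².
With no redistribution each surface element balances locally: S(1−A) = σT⁴.
T = [1220 × 0.58 / 5.67×10⁻⁸]^(1/4) = (1.24×10¹⁰)^(1/4) = 334 K.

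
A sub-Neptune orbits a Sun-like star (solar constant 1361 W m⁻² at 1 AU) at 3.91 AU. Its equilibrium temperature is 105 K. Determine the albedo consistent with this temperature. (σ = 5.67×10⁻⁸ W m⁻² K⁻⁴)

Flux at 3.91 AU: S = 1361/3.91² = 89.0 W m⁻².
From T_eq⁴ = S(1−A)/(4σ): 1−A = 4σT_eq⁴/S.
1−A = 4 × 5.67×10⁻⁸ × (105)⁴ / 89.0 = 0.310.

A ≈ 0.69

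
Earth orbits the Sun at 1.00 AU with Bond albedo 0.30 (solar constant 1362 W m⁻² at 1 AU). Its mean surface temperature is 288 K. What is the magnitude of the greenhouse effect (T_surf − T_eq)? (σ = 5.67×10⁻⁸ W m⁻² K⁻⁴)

ΔT ≈ 33.4 K

S = 1362/1.00² = 1362 W m⁻².
T_eq = [S(1−A)/(4σ)]^(1/4) = [1362×0.70/(4×5.67×10⁻⁸)]^(1/4) = 254.6 K.
ΔT = T_surf − T_eq = 288 − 254.6.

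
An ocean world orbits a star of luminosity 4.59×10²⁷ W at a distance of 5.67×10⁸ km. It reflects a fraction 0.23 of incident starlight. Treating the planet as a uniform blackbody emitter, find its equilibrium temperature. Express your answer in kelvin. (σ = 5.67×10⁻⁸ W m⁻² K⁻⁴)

d = 5.67×10⁸ km = 5.67×10¹¹ m.
Flux: S = L/(4πd²) = 4.59×10²⁷/(4π×(5.67×10¹¹)²) = 1140 W m⁻².
Energy balance: absorbed = emitted ⇒ πR²·S(1−A) = 4πR²·σT_eq⁴, so T_eq⁴ = S(1−A)/(4σ).
T_eq = [1140 × 0.77 / (4 × 5.67×10⁻⁸)]^(1/4) = (3.86×10⁹)^(1/4) = 249 K.

T_eq ≈ 249 K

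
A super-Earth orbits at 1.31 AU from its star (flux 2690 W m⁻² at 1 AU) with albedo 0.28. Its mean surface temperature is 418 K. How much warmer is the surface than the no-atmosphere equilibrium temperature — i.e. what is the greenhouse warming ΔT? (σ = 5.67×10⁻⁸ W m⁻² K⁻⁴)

S = 2690/1.31² = 1568 W m⁻².
T_eq = [S(1−A)/(4σ)]^(1/4) = [1568×0.72/(4×5.67×10⁻⁸)]^(1/4) = 265.6 K.
ΔT = T_surf − T_eq = 418 − 265.6.

ΔT ≈ 152.4 K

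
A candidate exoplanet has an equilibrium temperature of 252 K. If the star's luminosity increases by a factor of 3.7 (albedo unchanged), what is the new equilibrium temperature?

T_eq ∝ L^(1/4) · d^(−1/2).
T′ = 252 × 3.7^(1/4) = 350 K.

T_eq ≈ 350 K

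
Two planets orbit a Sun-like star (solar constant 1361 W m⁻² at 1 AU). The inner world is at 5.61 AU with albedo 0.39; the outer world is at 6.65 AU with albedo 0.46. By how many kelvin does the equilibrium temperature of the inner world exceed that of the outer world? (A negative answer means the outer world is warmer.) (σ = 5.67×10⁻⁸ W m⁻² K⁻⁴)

ΔT ≈ 11.3 K

T_eq = [S₀(1−A)/(4σd²)]^(1/4), so T ∝ (1−A)^(1/4) / √d.
T₁ = [1361×0.61/(4×5.67×10⁻⁸×5.61²)]^(1/4) = 103.85 K.
T₂ = [1361×0.54/(4×5.67×10⁻⁸×6.65²)]^(1/4) = 92.52 K.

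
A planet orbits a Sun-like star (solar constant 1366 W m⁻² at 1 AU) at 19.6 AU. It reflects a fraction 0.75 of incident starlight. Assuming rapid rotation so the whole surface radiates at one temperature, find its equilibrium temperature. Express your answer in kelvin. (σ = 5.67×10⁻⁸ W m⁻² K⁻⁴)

T_eq ≈ 44.5 K

Flux at 19.6 AU: S = 1366/19.6² = 3.56 W m⁻².
Energy balance: absorbed = emitted ⇒ πR²·S(1−A) = 4πR²·σT_eq⁴, so T_eq⁴ = S(1−A)/(4σ).
T_eq = [3.56 × 0.25 / (4 × 5.67×10⁻⁸)]^(1/4) = (3.92×10⁶)^(1/4) = 44.5 K.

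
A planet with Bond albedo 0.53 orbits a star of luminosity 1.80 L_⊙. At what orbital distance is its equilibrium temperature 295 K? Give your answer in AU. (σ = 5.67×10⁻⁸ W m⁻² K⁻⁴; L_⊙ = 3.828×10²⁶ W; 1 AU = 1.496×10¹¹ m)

L = 1.80 × 3.828×10²⁶ = 6.89×10²⁶ W.
From T_eq⁴ = L(1−A)/(16πσd²): d = √[L(1−A)/(16πσT_eq⁴)].
d = √[6.89×10²⁶ × 0.47 / (16π × 5.67×10⁻⁸ × (295)⁴)] = 1.22×10¹¹ m = 0.819 AU.

d ≈ 0.819 AU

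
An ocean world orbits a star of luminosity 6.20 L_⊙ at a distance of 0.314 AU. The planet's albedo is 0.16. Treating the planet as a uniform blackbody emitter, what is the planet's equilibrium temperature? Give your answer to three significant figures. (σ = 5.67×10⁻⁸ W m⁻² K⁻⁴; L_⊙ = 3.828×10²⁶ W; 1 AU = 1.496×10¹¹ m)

d = 0.314 AU = 4.70×10¹⁰ m.
L = 6.20 × 3.828×10²⁶ = 2.37×10²⁷ W.
Flux: S = L/(4πd²) = 2.37×10²⁷/(4π×(4.70×10¹⁰)²) = 8.56×10⁴ W m⁻².
Energy balance: absorbed = emitted ⇒ πR²·S(1−A) = 4πR²·σT_eq⁴, so T_eq⁴ = S(1−A)/(4σ).
T_eq = [8.56×10⁴ × 0.84 / (4 × 5.67×10⁻⁸)]^(1/4) = (3.17×10¹¹)^(1/4) = 750 K.

T_eq ≈ 750 K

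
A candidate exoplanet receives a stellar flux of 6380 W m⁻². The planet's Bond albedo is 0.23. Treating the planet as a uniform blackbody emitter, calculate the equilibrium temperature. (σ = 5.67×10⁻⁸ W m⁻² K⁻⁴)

Energy balance: absorbed = emitted ⇒ πR²·S(1−A) = 4πR²·σT_eq⁴, so T_eq⁴ = S(1−A)/(4σ).
T_eq = [6380 × 0.77 / (4 × 5.67×10⁻⁸)]^(1/4) = (2.17×10¹⁰)^(1/4) = 384 K.

T_eq ≈ 384 K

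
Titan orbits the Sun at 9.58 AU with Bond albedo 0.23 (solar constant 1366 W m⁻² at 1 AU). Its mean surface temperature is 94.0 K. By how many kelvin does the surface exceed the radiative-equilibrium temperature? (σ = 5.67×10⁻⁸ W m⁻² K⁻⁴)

S = 1366/9.58² = 14.88 W m⁻².
T_eq = [S(1−A)/(4σ)]^(1/4) = [14.88×0.77/(4×5.67×10⁻⁸)]^(1/4) = 84.3 K.
ΔT = T_surf − T_eq = 94 − 84.3.

ΔT ≈ 9.7 K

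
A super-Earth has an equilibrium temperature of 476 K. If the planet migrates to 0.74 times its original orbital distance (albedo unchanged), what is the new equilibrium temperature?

T_eq ∝ L^(1/4) · d^(−1/2).
T′ = 476 / 0.74^(1/2) = 553 K.

T_eq ≈ 553 K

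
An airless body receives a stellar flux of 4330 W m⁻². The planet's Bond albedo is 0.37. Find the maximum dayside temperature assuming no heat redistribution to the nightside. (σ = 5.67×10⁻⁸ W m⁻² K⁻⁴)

T_ss ≈ 468 K

With no redistribution each surface element balances locally: S(1−A) = σT⁴.
T = [4330 × 0.63 / 5.67×10⁻⁸]^(1/4) = (4.81×10¹⁰)^(1/4) = 468 K.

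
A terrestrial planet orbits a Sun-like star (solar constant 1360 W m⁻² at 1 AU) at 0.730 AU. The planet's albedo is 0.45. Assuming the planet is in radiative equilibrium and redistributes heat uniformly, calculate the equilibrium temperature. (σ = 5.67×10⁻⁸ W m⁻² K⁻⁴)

Flux at 0.730 AU: S = 1360/0.730² = 2550 W m⁻².
Energy balance: absorbed = emitted ⇒ πR²·S(1−A) = 4πR²·σT_eq⁴, so T_eq⁴ = S(1−A)/(4σ).
T_eq = [2550 × 0.55 / (4 × 5.67×10⁻⁸)]^(1/4) = (6.19×10⁹)^(1/4) = 280 K.

T_eq ≈ 280 K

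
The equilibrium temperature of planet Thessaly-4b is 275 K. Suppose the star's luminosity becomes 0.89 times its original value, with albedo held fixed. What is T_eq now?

T_eq ∝ L^(1/4) · d^(−1/2).
T′ = 275 × 0.89^(1/4) = 267 K.

T_eq ≈ 267 K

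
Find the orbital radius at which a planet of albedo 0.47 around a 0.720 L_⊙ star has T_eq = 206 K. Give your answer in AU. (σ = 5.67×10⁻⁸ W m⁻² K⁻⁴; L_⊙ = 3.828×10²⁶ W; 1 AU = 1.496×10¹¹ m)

d ≈ 1.13 AU

L = 0.720 × 3.828×10²⁶ = 2.76×10²⁶ W.
From T_eq⁴ = L(1−A)/(16πσd²): d = √[L(1−A)/(16πσT_eq⁴)].
d = √[2.76×10²⁶ × 0.53 / (16π × 5.67×10⁻⁸ × (206)⁴)] = 1.69×10¹¹ m = 1.13 AU.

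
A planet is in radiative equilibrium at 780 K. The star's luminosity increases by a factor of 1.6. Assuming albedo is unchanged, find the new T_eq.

T_eq ≈ 877 K

T_eq ∝ L^(1/4) · d^(−1/2).
T′ = 780 × 1.6^(1/4) = 877 K.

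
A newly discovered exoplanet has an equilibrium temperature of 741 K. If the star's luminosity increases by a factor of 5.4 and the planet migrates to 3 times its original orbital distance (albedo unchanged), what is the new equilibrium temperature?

T_eq ∝ L^(1/4) · d^(−1/2).
T′ = 741 × 5.4^(1/4) / 3^(1/2) = 652 K.

T_eq ≈ 652 K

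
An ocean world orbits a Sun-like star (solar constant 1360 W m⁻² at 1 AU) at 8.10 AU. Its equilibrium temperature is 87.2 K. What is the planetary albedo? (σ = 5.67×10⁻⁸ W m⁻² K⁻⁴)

Flux at 8.10 AU: S = 1360/8.10² = 20.7 W m⁻².
From T_eq⁴ = S(1−A)/(4σ): 1−A = 4σT_eq⁴/S.
1−A = 4 × 5.67×10⁻⁸ × (87.2)⁴ / 20.7 = 0.633.

A ≈ 0.37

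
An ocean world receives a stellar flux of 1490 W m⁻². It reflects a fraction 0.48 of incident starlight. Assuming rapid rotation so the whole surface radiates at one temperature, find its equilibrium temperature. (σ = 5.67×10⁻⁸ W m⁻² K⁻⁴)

Energy balance: absorbed = emitted ⇒ πR²·S(1−A) = 4πR²·σT_eq⁴, so T_eq⁴ = S(1−A)/(4σ).
T_eq = [1490 × 0.52 / (4 × 5.67×10⁻⁸)]^(1/4) = (3.42×10⁹)^(1/4) = 242 K.

T_eq ≈ 242 K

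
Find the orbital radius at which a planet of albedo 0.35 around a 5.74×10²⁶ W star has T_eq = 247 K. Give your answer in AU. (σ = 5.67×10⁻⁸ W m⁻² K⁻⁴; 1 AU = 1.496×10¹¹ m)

d ≈ 1.25 AU

From T_eq⁴ = L(1−A)/(16πσd²): d = √[L(1−A)/(16πσT_eq⁴)].
d = √[5.74×10²⁶ × 0.65 / (16π × 5.67×10⁻⁸ × (247)⁴)] = 1.88×10¹¹ m = 1.25 AU.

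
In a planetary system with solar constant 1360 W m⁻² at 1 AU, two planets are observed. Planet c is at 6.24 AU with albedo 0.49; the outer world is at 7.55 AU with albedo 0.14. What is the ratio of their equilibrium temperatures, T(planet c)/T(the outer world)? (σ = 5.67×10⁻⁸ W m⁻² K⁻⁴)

T₁/T₂ ≈ 0.965

T_eq = [S₀(1−A)/(4σd²)]^(1/4), so T ∝ (1−A)^(1/4) / √d.
T₁ = [1360×0.51/(4×5.67×10⁻⁸×6.24²)]^(1/4) = 94.14 K.
T₂ = [1360×0.86/(4×5.67×10⁻⁸×7.55²)]^(1/4) = 97.53 K.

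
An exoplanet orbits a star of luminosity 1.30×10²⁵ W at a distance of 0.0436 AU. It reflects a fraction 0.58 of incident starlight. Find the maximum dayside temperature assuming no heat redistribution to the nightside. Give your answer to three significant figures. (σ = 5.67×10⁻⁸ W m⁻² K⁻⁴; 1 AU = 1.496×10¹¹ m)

d = 0.0436 AU = 6.52×10⁹ m.
Flux: S = L/(4πd²) = 1.30×10²⁵/(4π×(6.52×10⁹)²) = 2.43×10⁴ W m⁻².
With no redistribution each surface element balances locally: S(1−A) = σT⁴.
T = [2.43×10⁴ × 0.42 / 5.67×10⁻⁸]^(1/4) = (1.80×10¹¹)^(1/4) = 651 K.

T_ss ≈ 651 K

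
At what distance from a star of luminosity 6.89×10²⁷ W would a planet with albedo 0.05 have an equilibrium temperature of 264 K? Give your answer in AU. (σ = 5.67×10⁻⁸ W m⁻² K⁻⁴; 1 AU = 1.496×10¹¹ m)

From T_eq⁴ = L(1−A)/(16πσd²): d = √[L(1−A)/(16πσT_eq⁴)].
d = √[6.89×10²⁷ × 0.95 / (16π × 5.67×10⁻⁸ × (264)⁴)] = 6.88×10¹¹ m = 4.60 AU.

d ≈ 4.60 AU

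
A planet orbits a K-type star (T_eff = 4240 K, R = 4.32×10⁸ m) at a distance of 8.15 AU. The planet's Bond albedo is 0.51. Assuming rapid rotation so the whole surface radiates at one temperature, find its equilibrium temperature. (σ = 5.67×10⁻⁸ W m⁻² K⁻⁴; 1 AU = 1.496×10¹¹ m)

T_eq ≈ 47.2 K

d = 8.15 AU = 1.22×10¹² m.
L = 4πR_⋆²σT_⋆⁴ = 4π(4.32×10⁸)² × 5.67×10⁻⁸ × (4240)⁴ = 4.30×10²⁵ W.
S = L/(4πd²) = 2.30 W m⁻².
Energy balance: absorbed = emitted ⇒ πR²·S(1−A) = 4πR²·σT_eq⁴, so T_eq⁴ = S(1−A)/(4σ).
T_eq = [2.30 × 0.49 / (4 × 5.67×10⁻⁸)]^(1/4) = (4.97×10⁶)^(1/4) = 47.2 K.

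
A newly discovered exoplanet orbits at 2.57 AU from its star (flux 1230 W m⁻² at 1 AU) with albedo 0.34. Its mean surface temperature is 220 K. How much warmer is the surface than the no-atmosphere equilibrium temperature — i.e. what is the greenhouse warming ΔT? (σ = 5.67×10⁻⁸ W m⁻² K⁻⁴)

ΔT ≈ 67.4 K

S = 1230/2.57² = 186.2 W m⁻².
T_eq = [S(1−A)/(4σ)]^(1/4) = [186.2×0.66/(4×5.67×10⁻⁸)]^(1/4) = 152.6 K.
ΔT = T_surf − T_eq = 220 − 152.6.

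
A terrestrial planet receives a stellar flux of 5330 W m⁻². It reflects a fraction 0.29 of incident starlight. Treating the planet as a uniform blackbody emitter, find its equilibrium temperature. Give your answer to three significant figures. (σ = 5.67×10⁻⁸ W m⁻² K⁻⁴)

T_eq ≈ 359 K

Energy balance: absorbed = emitted ⇒ πR²·S(1−A) = 4πR²·σT_eq⁴, so T_eq⁴ = S(1−A)/(4σ).
T_eq = [5330 × 0.71 / (4 × 5.67×10⁻⁸)]^(1/4) = (1.67×10¹⁰)^(1/4) = 359 K.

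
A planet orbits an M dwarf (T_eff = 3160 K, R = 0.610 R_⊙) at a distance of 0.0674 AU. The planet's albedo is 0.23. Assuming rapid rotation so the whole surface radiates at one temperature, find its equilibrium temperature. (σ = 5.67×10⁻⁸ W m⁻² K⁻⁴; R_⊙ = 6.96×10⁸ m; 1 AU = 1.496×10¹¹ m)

R_⋆ = 0.610 × 6.96×10⁸ = 4.25×10⁸ m.
d = 0.0674 AU = 1.01×10¹⁰ m.
L = 4πR_⋆²σT_⋆⁴ = 4π(4.25×10⁸)² × 5.67×10⁻⁸ × (3160)⁴ = 1.28×10²⁵ W.
S = L/(4πd²) = 1.00×10⁴ W m⁻².
Energy balance: absorbed = emitted ⇒ πR²·S(1−A) = 4πR²·σT_eq⁴, so T_eq⁴ = S(1−A)/(4σ).
T_eq = [1.00×10⁴ × 0.77 / (4 × 5.67×10⁻⁸)]^(1/4) = (3.40×10¹⁰)^(1/4) = 430 K.

T_eq ≈ 430 K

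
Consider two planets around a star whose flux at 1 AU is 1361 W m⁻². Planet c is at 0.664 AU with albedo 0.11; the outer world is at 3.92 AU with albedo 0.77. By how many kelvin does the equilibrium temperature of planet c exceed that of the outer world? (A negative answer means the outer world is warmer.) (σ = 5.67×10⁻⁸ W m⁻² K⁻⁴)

ΔT ≈ 234.4 K

T_eq = [S₀(1−A)/(4σd²)]^(1/4), so T ∝ (1−A)^(1/4) / √d.
T₁ = [1361×0.89/(4×5.67×10⁻⁸×0.664²)]^(1/4) = 331.75 K.
T₂ = [1361×0.23/(4×5.67×10⁻⁸×3.92²)]^(1/4) = 97.35 K.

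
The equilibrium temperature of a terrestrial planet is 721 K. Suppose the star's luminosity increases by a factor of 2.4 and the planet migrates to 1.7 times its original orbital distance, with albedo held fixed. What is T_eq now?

T_eq ≈ 688 K

T_eq ∝ L^(1/4) · d^(−1/2).
T′ = 721 × 2.4^(1/4) / 1.7^(1/2) = 688 K.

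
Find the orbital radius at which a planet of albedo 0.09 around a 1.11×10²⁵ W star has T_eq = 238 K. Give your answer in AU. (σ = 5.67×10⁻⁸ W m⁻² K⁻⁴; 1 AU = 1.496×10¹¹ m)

From T_eq⁴ = L(1−A)/(16πσd²): d = √[L(1−A)/(16πσT_eq⁴)].
d = √[1.11×10²⁵ × 0.91 / (16π × 5.67×10⁻⁸ × (238)⁴)] = 3.32×10¹⁰ m = 0.222 AU.

d ≈ 0.222 AU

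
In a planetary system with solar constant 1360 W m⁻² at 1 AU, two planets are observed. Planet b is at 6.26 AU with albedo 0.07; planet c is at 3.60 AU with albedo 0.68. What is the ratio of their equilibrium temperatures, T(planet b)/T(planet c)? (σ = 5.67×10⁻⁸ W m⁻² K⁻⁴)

T_eq = [S₀(1−A)/(4σd²)]^(1/4), so T ∝ (1−A)^(1/4) / √d.
T₁ = [1360×0.93/(4×5.67×10⁻⁸×6.26²)]^(1/4) = 109.22 K.
T₂ = [1360×0.32/(4×5.67×10⁻⁸×3.60²)]^(1/4) = 110.31 K.

T₁/T₂ ≈ 0.990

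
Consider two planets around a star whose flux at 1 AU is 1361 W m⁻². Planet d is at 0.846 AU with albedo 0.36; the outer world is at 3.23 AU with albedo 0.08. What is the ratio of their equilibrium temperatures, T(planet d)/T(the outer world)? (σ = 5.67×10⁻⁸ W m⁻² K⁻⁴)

T₁/T₂ ≈ 1.784

T_eq = [S₀(1−A)/(4σd²)]^(1/4), so T ∝ (1−A)^(1/4) / √d.
T₁ = [1361×0.64/(4×5.67×10⁻⁸×0.846²)]^(1/4) = 270.65 K.
T₂ = [1361×0.92/(4×5.67×10⁻⁸×3.23²)]^(1/4) = 151.67 K.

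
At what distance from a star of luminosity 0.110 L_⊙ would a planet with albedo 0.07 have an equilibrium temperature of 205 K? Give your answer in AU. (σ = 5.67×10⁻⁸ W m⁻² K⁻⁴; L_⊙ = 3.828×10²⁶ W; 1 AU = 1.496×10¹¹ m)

L = 0.110 × 3.828×10²⁶ = 4.21×10²⁵ W.
From T_eq⁴ = L(1−A)/(16πσd²): d = √[L(1−A)/(16πσT_eq⁴)].
d = √[4.21×10²⁵ × 0.93 / (16π × 5.67×10⁻⁸ × (205)⁴)] = 8.82×10¹⁰ m = 0.590 AU.

d ≈ 0.590 AU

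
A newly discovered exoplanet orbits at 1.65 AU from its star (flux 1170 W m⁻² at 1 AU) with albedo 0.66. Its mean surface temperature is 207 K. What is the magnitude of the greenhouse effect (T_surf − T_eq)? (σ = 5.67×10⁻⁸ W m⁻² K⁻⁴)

ΔT ≈ 47.7 K

S = 1170/1.65² = 429.8 W m⁻².
T_eq = [S(1−A)/(4σ)]^(1/4) = [429.8×0.34/(4×5.67×10⁻⁸)]^(1/4) = 159.3 K.
ΔT = T_surf − T_eq = 207 − 159.3.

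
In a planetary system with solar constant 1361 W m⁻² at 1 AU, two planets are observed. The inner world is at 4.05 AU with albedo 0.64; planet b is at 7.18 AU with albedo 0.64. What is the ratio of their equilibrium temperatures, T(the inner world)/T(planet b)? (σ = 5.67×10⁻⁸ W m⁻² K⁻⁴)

T_eq = [S₀(1−A)/(4σd²)]^(1/4), so T ∝ (1−A)^(1/4) / √d.
T₁ = [1361×0.36/(4×5.67×10⁻⁸×4.05²)]^(1/4) = 107.13 K.
T₂ = [1361×0.36/(4×5.67×10⁻⁸×7.18²)]^(1/4) = 80.46 K.

T₁/T₂ ≈ 1.331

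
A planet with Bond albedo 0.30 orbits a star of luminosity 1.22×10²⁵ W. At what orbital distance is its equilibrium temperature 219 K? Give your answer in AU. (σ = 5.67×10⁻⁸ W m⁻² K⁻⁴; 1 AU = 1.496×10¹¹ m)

From T_eq⁴ = L(1−A)/(16πσd²): d = √[L(1−A)/(16πσT_eq⁴)].
d = √[1.22×10²⁵ × 0.70 / (16π × 5.67×10⁻⁸ × (219)⁴)] = 3.61×10¹⁰ m = 0.241 AU.

d ≈ 0.241 AU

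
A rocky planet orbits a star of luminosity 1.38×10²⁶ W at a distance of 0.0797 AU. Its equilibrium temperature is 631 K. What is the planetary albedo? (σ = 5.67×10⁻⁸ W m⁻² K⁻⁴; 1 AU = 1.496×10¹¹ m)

A ≈ 0.53

d = 0.0797 AU = 1.19×10¹⁰ m.
Flux: S = L/(4πd²) = 1.38×10²⁶/(4π×(1.19×10¹⁰)²) = 7.72×10⁴ W m⁻².
From T_eq⁴ = S(1−A)/(4σ): 1−A = 4σT_eq⁴/S.
1−A = 4 × 5.67×10⁻⁸ × (631)⁴ / 7.72×10⁴ = 0.465.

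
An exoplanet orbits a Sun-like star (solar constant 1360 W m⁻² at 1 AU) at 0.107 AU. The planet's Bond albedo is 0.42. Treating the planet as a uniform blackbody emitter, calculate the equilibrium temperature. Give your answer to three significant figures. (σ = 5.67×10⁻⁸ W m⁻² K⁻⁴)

Flux at 0.107 AU: S = 1360/0.107² = 1.19×10⁵ W m⁻².
Energy balance: absorbed = emitted ⇒ πR²·S(1−A) = 4πR²·σT_eq⁴, so T_eq⁴ = S(1−A)/(4σ).
T_eq = [1.19×10⁵ × 0.58 / (4 × 5.67×10⁻⁸)]^(1/4) = (3.04×10¹¹)^(1/4) = 742 K.

T_eq ≈ 742 K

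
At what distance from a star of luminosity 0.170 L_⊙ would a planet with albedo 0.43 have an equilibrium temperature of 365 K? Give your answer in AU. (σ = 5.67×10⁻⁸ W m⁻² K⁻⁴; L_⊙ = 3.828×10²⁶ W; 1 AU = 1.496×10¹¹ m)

L = 0.170 × 3.828×10²⁶ = 6.51×10²⁵ W.
From T_eq⁴ = L(1−A)/(16πσd²): d = √[L(1−A)/(16πσT_eq⁴)].
d = √[6.51×10²⁵ × 0.57 / (16π × 5.67×10⁻⁸ × (365)⁴)] = 2.71×10¹⁰ m = 0.181 AU.

d ≈ 0.181 AU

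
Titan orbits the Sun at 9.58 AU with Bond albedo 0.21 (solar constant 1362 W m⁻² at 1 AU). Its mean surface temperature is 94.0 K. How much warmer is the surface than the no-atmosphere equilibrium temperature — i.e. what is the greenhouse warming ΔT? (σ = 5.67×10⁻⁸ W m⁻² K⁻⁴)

ΔT ≈ 9.2 K

S = 1362/9.58² = 14.84 W m⁻².
T_eq = [S(1−A)/(4σ)]^(1/4) = [14.84×0.79/(4×5.67×10⁻⁸)]^(1/4) = 84.8 K.
ΔT = T_surf − T_eq = 94 − 84.8.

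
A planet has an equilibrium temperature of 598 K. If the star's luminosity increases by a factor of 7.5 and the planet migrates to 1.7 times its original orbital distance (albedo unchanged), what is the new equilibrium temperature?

T_eq ≈ 759 K

T_eq ∝ L^(1/4) · d^(−1/2).
T′ = 598 × 7.5^(1/4) / 1.7^(1/2) = 759 K.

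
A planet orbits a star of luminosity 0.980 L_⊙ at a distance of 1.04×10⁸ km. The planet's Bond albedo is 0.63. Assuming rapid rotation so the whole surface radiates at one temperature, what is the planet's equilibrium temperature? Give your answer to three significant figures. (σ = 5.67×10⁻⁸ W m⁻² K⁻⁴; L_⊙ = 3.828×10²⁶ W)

d = 1.04×10⁸ km = 1.04×10¹¹ m.
L = 0.980 × 3.828×10²⁶ = 3.75×10²⁶ W.
Flux: S = L/(4πd²) = 3.75×10²⁶/(4π×(1.04×10¹¹)²) = 2760 W m⁻².
Energy balance: absorbed = emitted ⇒ πR²·S(1−A) = 4πR²·σT_eq⁴, so T_eq⁴ = S(1−A)/(4σ).
T_eq = [2760 × 0.37 / (4 × 5.67×10⁻⁸)]^(1/4) = (4.50×10⁹)^(1/4) = 259 K.

T_eq ≈ 259 K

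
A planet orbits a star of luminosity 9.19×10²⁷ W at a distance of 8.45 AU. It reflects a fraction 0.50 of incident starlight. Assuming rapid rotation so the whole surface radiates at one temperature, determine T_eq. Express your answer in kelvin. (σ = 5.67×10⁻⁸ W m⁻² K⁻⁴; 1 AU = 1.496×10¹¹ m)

T_eq ≈ 178 K

d = 8.45 AU = 1.26×10¹² m.
Flux: S = L/(4πd²) = 9.19×10²⁷/(4π×(1.26×10¹²)²) = 458 W m⁻².
Energy balance: absorbed = emitted ⇒ πR²·S(1−A) = 4πR²·σT_eq⁴, so T_eq⁴ = S(1−A)/(4σ).
T_eq = [458 × 0.50 / (4 × 5.67×10⁻⁸)]^(1/4) = (1.01×10⁹)^(1/4) = 178 K.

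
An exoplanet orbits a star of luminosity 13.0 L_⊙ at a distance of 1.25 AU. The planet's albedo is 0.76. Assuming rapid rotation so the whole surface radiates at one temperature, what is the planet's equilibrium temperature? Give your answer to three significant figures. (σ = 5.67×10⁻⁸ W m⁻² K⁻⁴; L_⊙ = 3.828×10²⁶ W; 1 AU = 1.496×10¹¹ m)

T_eq ≈ 331 K

d = 1.25 AU = 1.87×10¹¹ m.
L = 13.0 × 3.828×10²⁶ = 4.98×10²⁷ W.
Flux: S = L/(4πd²) = 4.98×10²⁷/(4π×(1.87×10¹¹)²) = 1.13×10⁴ W m⁻².
Energy balance: absorbed = emitted ⇒ πR²·S(1−A) = 4πR²·σT_eq⁴, so T_eq⁴ = S(1−A)/(4σ).
T_eq = [1.13×10⁴ × 0.24 / (4 × 5.67×10⁻⁸)]^(1/4) = (1.20×10¹⁰)^(1/4) = 331 K.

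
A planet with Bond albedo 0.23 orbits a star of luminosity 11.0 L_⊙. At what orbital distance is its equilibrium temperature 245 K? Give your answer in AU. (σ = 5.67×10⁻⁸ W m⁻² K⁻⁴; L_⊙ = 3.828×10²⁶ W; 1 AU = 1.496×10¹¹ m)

d ≈ 3.76 AU

L = 11.0 × 3.828×10²⁶ = 4.21×10²⁷ W.
From T_eq⁴ = L(1−A)/(16πσd²): d = √[L(1−A)/(16πσT_eq⁴)].
d = √[4.21×10²⁷ × 0.77 / (16π × 5.67×10⁻⁸ × (245)⁴)] = 5.62×10¹¹ m = 3.76 AU.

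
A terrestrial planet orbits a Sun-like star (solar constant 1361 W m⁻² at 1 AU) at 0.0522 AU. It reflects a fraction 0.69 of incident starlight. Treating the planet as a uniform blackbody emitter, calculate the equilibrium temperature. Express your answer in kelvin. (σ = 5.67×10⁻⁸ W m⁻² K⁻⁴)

Flux at 0.0522 AU: S = 1361/0.0522² = 4.99×10⁵ W m⁻².
Energy balance: absorbed = emitted ⇒ πR²·S(1−A) = 4πR²·σT_eq⁴, so T_eq⁴ = S(1−A)/(4σ).
T_eq = [4.99×10⁵ × 0.31 / (4 × 5.67×10⁻⁸)]^(1/4) = (6.83×10¹¹)^(1/4) = 909 K.

T_eq ≈ 909 K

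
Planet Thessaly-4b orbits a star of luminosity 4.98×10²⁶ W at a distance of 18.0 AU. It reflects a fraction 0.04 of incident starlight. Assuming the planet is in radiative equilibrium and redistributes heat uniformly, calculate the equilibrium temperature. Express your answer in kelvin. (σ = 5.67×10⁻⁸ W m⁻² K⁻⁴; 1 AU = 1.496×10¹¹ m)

T_eq ≈ 69.4 K

d = 18.0 AU = 2.69×10¹² m.
Flux: S = L/(4πd²) = 4.98×10²⁶/(4π×(2.69×10¹²)²) = 5.47 W m⁻².
Energy balance: absorbed = emitted ⇒ πR²·S(1−A) = 4πR²·σT_eq⁴, so T_eq⁴ = S(1−A)/(4σ).
T_eq = [5.47 × 0.96 / (4 × 5.67×10⁻⁸)]^(1/4) = (2.31×10⁷)^(1/4) = 69.4 K.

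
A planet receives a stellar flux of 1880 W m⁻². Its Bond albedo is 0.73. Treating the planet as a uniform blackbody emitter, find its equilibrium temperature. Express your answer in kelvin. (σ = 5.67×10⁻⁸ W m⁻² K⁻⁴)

T_eq ≈ 218 K

Energy balance: absorbed = emitted ⇒ πR²·S(1−A) = 4πR²·σT_eq⁴, so T_eq⁴ = S(1−A)/(4σ).
T_eq = [1880 × 0.27 / (4 × 5.67×10⁻⁸)]^(1/4) = (2.24×10⁹)^(1/4) = 218 K.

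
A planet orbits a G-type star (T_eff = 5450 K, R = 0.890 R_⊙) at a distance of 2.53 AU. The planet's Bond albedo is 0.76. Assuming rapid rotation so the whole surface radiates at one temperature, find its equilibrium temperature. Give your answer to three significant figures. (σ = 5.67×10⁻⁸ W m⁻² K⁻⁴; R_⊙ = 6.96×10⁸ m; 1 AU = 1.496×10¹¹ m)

T_eq ≈ 109 K

R_⋆ = 0.890 × 6.96×10⁸ = 6.19×10⁸ m.
d = 2.53 AU = 3.78×10¹¹ m.
L = 4πR_⋆²σT_⋆⁴ = 4π(6.19×10⁸)² × 5.67×10⁻⁸ × (5450)⁴ = 2.41×10²⁶ W.
S = L/(4πd²) = 134 W m⁻².
Energy balance: absorbed = emitted ⇒ πR²·S(1−A) = 4πR²·σT_eq⁴, so T_eq⁴ = S(1−A)/(4σ).
T_eq = [134 × 0.24 / (4 × 5.67×10⁻⁸)]^(1/4) = (1.42×10⁸)^(1/4) = 109 K.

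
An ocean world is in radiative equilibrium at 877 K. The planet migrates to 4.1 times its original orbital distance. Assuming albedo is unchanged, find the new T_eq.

T_eq ∝ L^(1/4) · d^(−1/2).
T′ = 877 / 4.1^(1/2) = 433 K.

T_eq ≈ 433 K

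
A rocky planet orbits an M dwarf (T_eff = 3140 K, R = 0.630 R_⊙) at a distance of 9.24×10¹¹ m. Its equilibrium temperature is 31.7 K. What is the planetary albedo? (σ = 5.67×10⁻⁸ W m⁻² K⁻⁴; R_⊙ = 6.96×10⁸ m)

A ≈ 0.82

R_⋆ = 0.630 × 6.96×10⁸ = 4.38×10⁸ m.
L = 4πR_⋆²σT_⋆⁴ = 4π(4.38×10⁸)² × 5.67×10⁻⁸ × (3140)⁴ = 1.33×10²⁵ W.
S = L/(4πd²) = 1.24 W m⁻².
From T_eq⁴ = S(1−A)/(4σ): 1−A = 4σT_eq⁴/S.
1−A = 4 × 5.67×10⁻⁸ × (31.7)⁴ / 1.24 = 0.185.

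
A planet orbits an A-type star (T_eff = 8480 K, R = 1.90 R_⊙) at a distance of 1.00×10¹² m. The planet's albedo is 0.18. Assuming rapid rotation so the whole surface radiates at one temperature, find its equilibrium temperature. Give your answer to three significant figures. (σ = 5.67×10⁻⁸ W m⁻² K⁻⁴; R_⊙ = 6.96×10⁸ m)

T_eq ≈ 207 K

R_⋆ = 1.90 × 6.96×10⁸ = 1.32×10⁹ m.
L = 4πR_⋆²σT_⋆⁴ = 4π(1.32×10⁹)² × 5.67×10⁻⁸ × (8480)⁴ = 6.44×10²⁷ W.
S = L/(4πd²) = 513 W m⁻².
Energy balance: absorbed = emitted ⇒ πR²·S(1−A) = 4πR²·σT_eq⁴, so T_eq⁴ = S(1−A)/(4σ).
T_eq = [513 × 0.82 / (4 × 5.67×10⁻⁸)]^(1/4) = (1.85×10⁹)^(1/4) = 207 K.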